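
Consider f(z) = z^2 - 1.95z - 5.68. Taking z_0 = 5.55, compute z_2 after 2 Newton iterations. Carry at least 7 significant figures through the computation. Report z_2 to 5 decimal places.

3.58172

f'(z) = 2z - 1.95
z_0 = 5.550000: f = 14.300000, f' = 9.150000 → z_1 = 5.550000 - (14.300000)/(9.150000) = 3.987158
z_1 = 3.987158: f = 2.442474, f' = 6.024317 → z_2 = 3.987158 - (2.442474)/(6.024317) = 3.581723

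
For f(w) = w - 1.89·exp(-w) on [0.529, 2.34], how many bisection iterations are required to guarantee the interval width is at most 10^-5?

18

Initial width b − a = 2.34 − 0.529 = 1.811000.
After n steps the width is (b−a)/2^n; need (b−a)/2^n ≤ 10^-5.
So n ≥ log₂(1.811000/10^-5) = log₂(181100.0000) ≈ 17.4664.
Hence n = 18.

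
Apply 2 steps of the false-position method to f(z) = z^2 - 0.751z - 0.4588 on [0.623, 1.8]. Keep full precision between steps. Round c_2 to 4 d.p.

f(0.623000) = -0.538544, f(1.800000) = 1.429400
step 1: c = 0.945096, f(c) = -0.275361 < 0 → new bracket [0.945096, 1.800000]
step 2: c = 1.083184, f(c) = -0.098984 < 0 → new bracket [1.083184, 1.800000]

1.0832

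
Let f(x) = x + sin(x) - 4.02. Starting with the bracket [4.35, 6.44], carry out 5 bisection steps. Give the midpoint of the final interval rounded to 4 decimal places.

f(4.350000) = -0.605053, f(6.440000) = 2.576173 (opposite signs)
step 1: m = 5.395000, f(m) = 0.599072 > 0 → root in [4.350000, 5.395000]
step 2: m = 4.872500, f(m) = -0.134710 < 0 → root in [4.872500, 5.395000]
step 3: m = 5.133750, f(m) = 0.201217 > 0 → root in [4.872500, 5.133750]
step 4: m = 5.003125, f(m) = 0.025092 > 0 → root in [4.872500, 5.003125]
step 5: m = 4.937812, f(m) = -0.056887 < 0 → root in [4.937812, 5.003125]
Midpoint of [4.937812, 5.003125] = 4.970469

4.9705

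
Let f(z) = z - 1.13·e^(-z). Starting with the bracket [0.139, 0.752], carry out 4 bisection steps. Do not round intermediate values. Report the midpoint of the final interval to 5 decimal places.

0.61791

f(0.139000) = -0.844358, f(0.752000) = 0.219292 (opposite signs)
step 1: m = 0.445500, f(m) = -0.278269 < 0 → root in [0.445500, 0.752000]
step 2: m = 0.598750, f(m) = -0.022183 < 0 → root in [0.598750, 0.752000]
step 3: m = 0.675375, f(m) = 0.100244 > 0 → root in [0.598750, 0.675375]
step 4: m = 0.637063, f(m) = 0.039469 > 0 → root in [0.598750, 0.637063]
Midpoint of [0.598750, 0.637063] = 0.617906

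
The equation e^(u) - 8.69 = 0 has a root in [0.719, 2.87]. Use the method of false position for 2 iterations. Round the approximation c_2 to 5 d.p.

False-position update: c = (a·f(b) − b·f(a))/(f(b) − f(a)); replace the endpoint whose sign matches f(c).
f(0.719000) = -6.637620, f(2.870000) = 8.947018
step 1: c = 1.635128, f(c) = -3.559886 < 0 → new bracket [1.635128, 2.870000]
step 2: c = 1.986614, f(c) = -1.399194 < 0 → new bracket [1.986614, 2.870000]

1.98661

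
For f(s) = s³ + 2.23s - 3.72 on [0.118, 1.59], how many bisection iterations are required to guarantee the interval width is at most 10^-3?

Initial width b − a = 1.59 − 0.118 = 1.472000.
After n steps the width is (b−a)/2^n; need (b−a)/2^n ≤ 10^-3.
So n ≥ log₂(1.472000/10^-3) = log₂(1472.0000) ≈ 10.5236.
Hence n = 11.

11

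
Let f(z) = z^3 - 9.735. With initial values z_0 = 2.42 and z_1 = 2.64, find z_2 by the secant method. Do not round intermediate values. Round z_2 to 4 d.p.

Secant update: z_(k+1) = z_k − f(z_k)·(z_k − z_(k-1))/(f(z_k) − f(z_(k-1))).
f(z_0) = 4.437488, f(z_1) = 8.664744
z_2 = 2.640000 - (8.664744)·(2.640000 - 2.420000)/(8.664744 - (4.437488)) = 2.189059; f(z_2) = 0.754923

2.1891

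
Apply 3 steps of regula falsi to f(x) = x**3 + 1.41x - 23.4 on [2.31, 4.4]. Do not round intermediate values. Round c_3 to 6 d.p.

2.665237

f(2.310000) = -7.816509, f(4.400000) = 67.988000
step 1: c = 2.525508, f(c) = -3.730855 < 0 → new bracket [2.525508, 4.400000]
step 2: c = 2.623020, f(c) = -1.654541 < 0 → new bracket [2.623020, 4.400000]
step 3: c = 2.665237, f(c) = -0.709530 < 0 → new bracket [2.665237, 4.400000]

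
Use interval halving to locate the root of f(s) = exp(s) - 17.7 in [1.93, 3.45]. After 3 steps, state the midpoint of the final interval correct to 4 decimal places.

f(1.930000) = -10.810490, f(3.450000) = 13.800392 (opposite signs)
step 1: m = 2.690000, f(m) = -2.968324 < 0 → root in [2.690000, 3.450000]
step 2: m = 3.070000, f(m) = 3.841903 > 0 → root in [2.690000, 3.070000]
step 3: m = 2.880000, f(m) = 0.114273 > 0 → root in [2.690000, 2.880000]
Midpoint of [2.690000, 2.880000] = 2.785000

2.7850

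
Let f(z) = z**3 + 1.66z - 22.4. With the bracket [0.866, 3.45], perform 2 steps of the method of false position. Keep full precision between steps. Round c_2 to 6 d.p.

2.465047

f(0.866000) = -20.312978, f(3.450000) = 24.390625
step 1: c = 2.040150, f(c) = -10.521814 < 0 → new bracket [2.040150, 3.450000]
step 2: c = 2.465047, f(c) = -3.329277 < 0 → new bracket [2.465047, 3.450000]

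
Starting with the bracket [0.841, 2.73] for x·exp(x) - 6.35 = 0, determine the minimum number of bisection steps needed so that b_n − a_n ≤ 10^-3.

11

Initial width b − a = 2.73 − 0.841 = 1.889000.
After n steps the width is (b−a)/2^n; need (b−a)/2^n ≤ 10^-3.
So n ≥ log₂(1.889000/10^-3) = log₂(1889.0000) ≈ 10.8834.
Hence n = 11.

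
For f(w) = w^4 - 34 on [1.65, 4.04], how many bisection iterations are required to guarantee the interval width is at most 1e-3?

Initial width b − a = 4.04 − 1.65 = 2.390000.
After n steps the width is (b−a)/2^n; need (b−a)/2^n ≤ 1e-3.
So n ≥ log₂(2.390000/1e-3) = log₂(2390.0000) ≈ 11.2228.
Hence n = 12.

12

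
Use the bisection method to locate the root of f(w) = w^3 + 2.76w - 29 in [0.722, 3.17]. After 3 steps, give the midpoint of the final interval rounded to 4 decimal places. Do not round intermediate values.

2.7110

f(0.722000) = -26.630913, f(3.170000) = 11.604213 (opposite signs)
step 1: m = 1.946000, f(m) = -16.259701 < 0 → root in [1.946000, 3.170000]
step 2: m = 2.558000, f(m) = -5.201995 < 0 → root in [2.558000, 3.170000]
step 3: m = 2.864000, f(m) = 2.396589 > 0 → root in [2.558000, 2.864000]
Midpoint of [2.558000, 2.864000] = 2.711000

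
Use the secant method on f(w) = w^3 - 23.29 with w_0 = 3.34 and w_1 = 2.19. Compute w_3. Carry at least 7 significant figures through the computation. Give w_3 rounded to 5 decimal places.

2.88868

Secant update: w_(k+1) = w_k − f(w_k)·(w_k − w_(k-1))/(f(w_k) − f(w_(k-1))).
f(w_0) = 13.969704, f(w_1) = -12.786541
w_2 = 2.190000 - (-12.786541)·(2.190000 - 3.340000)/(-12.786541 - (13.969704)) = 2.739573; f(w_2) = -2.728781
w_3 = 2.739573 - (-2.728781)·(2.739573 - 2.190000)/(-2.728781 - (-12.786541)) = 2.888679; f(w_3) = 0.814480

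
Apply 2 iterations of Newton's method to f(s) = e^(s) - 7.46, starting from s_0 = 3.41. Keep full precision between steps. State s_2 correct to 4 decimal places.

2.1801

f'(s) = e^(s)
s_0 = 3.410000: f = 22.805244, f' = 30.265244 → s_1 = 3.410000 - (22.805244)/(30.265244) = 2.656487
s_1 = 2.656487: f = 6.786159, f' = 14.246159 → s_2 = 2.656487 - (6.786159)/(14.246159) = 2.180137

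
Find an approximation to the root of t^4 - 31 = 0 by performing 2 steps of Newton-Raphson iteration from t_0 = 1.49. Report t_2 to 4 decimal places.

f'(t) = 4t^3
t_0 = 1.490000: f = -26.071156, f' = 13.231796 → t_1 = 1.490000 - (-26.071156)/(13.231796) = 3.460341
t_1 = 3.460341: f = 112.375787, f' = 165.736000 → t_2 = 3.460341 - (112.375787)/(165.736000) = 2.782301

2.7823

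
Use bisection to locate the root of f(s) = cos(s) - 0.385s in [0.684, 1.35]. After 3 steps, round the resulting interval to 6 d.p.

f(0.684000) = 0.511711, f(1.350000) = -0.300743 (opposite signs)
step 1: m = 1.017000, f(m) = 0.134375 > 0 → root in [1.017000, 1.350000]
step 2: m = 1.183500, f(m) = -0.077961 < 0 → root in [1.017000, 1.183500]
step 3: m = 1.100250, f(m) = 0.029777 > 0 → root in [1.100250, 1.183500]

[1.100250, 1.183500]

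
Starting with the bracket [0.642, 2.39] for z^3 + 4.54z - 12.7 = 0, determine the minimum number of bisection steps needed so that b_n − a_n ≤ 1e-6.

Initial width b − a = 2.39 − 0.642 = 1.748000.
After n steps the width is (b−a)/2^n; need (b−a)/2^n ≤ 1e-6.
So n ≥ log₂(1.748000/1e-6) = log₂(1748000.0000) ≈ 20.7373.
Hence n = 21.

21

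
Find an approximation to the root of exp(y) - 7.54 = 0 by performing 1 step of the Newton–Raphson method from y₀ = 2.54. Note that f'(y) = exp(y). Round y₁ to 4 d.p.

2.1347

y_0 = 2.540000: f = 5.139671, f' = 12.679671 → y_1 = 2.540000 - (5.139671)/(12.679671) = 2.134653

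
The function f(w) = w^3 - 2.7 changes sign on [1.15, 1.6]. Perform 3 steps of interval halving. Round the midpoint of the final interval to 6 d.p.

1.403125

f(1.150000) = -1.179125, f(1.600000) = 1.396000 (opposite signs)
step 1: m = 1.375000, f(m) = -0.100391 < 0 → root in [1.375000, 1.600000]
step 2: m = 1.487500, f(m) = 0.591326 > 0 → root in [1.375000, 1.487500]
step 3: m = 1.431250, f(m) = 0.231882 > 0 → root in [1.375000, 1.431250]
Midpoint of [1.375000, 1.431250] = 1.403125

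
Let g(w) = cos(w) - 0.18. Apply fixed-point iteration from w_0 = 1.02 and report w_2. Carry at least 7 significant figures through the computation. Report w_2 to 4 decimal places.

0.7616

w_1 = g(1.020000) = 0.343366
w_2 = g(0.343366) = 0.761627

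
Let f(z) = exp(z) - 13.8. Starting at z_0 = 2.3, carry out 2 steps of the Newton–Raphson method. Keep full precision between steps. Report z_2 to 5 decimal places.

f'(z) = exp(z)
z_0 = 2.300000: f = -3.825818, f' = 9.974182 → z_1 = 2.300000 - (-3.825818)/(9.974182) = 2.683572
z_1 = 2.683572: f = 0.837285, f' = 14.637285 → z_2 = 2.683572 - (0.837285)/(14.637285) = 2.626370

2.62637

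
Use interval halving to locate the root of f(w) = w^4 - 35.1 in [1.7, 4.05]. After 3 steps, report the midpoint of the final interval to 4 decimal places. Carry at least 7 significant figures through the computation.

2.4344

f(1.700000) = -26.747900, f(4.050000) = 233.942006 (opposite signs)
step 1: m = 2.875000, f(m) = 33.220557 > 0 → root in [1.700000, 2.875000]
step 2: m = 2.287500, f(m) = -7.719309 < 0 → root in [2.287500, 2.875000]
step 3: m = 2.581250, f(m) = 9.293591 > 0 → root in [2.287500, 2.581250]
Midpoint of [2.287500, 2.581250] = 2.434375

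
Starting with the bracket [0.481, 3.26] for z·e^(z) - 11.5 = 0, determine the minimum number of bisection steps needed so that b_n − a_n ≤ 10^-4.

15

Initial width b − a = 3.26 − 0.481 = 2.779000.
After n steps the width is (b−a)/2^n; need (b−a)/2^n ≤ 10^-4.
So n ≥ log₂(2.779000/10^-4) = log₂(27790.0000) ≈ 14.7623.
Hence n = 15.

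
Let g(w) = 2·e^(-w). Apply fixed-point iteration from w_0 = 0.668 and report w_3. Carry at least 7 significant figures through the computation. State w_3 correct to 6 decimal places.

w_1 = g(0.668000) = 1.025466
w_2 = g(1.025466) = 0.717259
w_3 = g(0.717259) = 0.976177

0.976177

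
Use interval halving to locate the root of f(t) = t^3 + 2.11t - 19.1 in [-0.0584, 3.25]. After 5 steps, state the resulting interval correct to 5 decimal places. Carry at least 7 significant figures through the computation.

[2.31951, 2.42290]

f(-0.058400) = -19.223423, f(3.250000) = 22.085625 (opposite signs)
step 1: m = 1.595800, f(m) = -11.669033 < 0 → root in [1.595800, 3.250000]
step 2: m = 2.422900, f(m) = 0.235819 > 0 → root in [1.595800, 2.422900]
step 3: m = 2.009350, f(m) = -6.747546 < 0 → root in [2.009350, 2.422900]
step 4: m = 2.216125, f(m) = -3.540121 < 0 → root in [2.216125, 2.422900]
step 5: m = 2.319513, f(m) = -1.726531 < 0 → root in [2.319513, 2.422900]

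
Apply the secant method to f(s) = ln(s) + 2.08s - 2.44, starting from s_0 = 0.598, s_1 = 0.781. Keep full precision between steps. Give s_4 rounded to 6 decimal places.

Secant update: s_(k+1) = s_k − f(s_k)·(s_k − s_(k-1))/(f(s_k) − f(s_(k-1))).
f(s_0) = -1.710325, f(s_1) = -1.062700
s_2 = 0.781000 - (-1.062700)·(0.781000 - 0.598000)/(-1.062700 - (-1.710325)) = 1.081288; f(s_2) = -0.112767
s_3 = 1.081288 - (-0.112767)·(1.081288 - 0.781000)/(-0.112767 - (-1.062700)) = 1.116936; f(s_3) = -0.006185
s_4 = 1.116936 - (-0.006185)·(1.116936 - 1.081288)/(-0.006185 - (-0.112767)) = 1.119004; f(s_4) = -0.000032

1.119004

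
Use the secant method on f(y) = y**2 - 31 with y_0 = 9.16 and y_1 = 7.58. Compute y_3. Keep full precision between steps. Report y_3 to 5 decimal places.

5.63175

Secant update: y_(k+1) = y_k − f(y_k)·(y_k − y_(k-1))/(f(y_k) − f(y_(k-1))).
f(y_0) = 52.905600, f(y_1) = 26.456400
y_2 = 7.580000 - (26.456400)·(7.580000 - 9.160000)/(26.456400 - (52.905600)) = 5.999570; f(y_2) = 4.994839
y_3 = 5.999570 - (4.994839)·(5.999570 - 7.580000)/(4.994839 - (26.456400)) = 5.631750; f(y_3) = 0.716606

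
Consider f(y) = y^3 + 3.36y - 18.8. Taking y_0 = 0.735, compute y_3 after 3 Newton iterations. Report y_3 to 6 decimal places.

2.339636

f'(y) = 3y^2 + 3.36
y_0 = 0.735000: f = -15.933335, f' = 4.980675 → y_1 = 0.735000 - (-15.933335)/(4.980675) = 3.934031
y_1 = 3.934031: f = 55.303777, f' = 49.789804 → y_2 = 3.934031 - (55.303777)/(49.789804) = 2.823286
y_2 = 2.823286: f = 13.190499, f' = 27.272834 → y_3 = 2.823286 - (13.190499)/(27.272834) = 2.339636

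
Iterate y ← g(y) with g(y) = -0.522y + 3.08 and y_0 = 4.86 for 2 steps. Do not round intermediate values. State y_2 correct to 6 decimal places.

y_1 = g(4.860000) = 0.543080
y_2 = g(0.543080) = 2.796512

2.796512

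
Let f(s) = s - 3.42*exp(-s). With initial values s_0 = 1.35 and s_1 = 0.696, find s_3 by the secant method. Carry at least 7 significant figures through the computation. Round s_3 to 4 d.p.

Secant update: s_(k+1) = s_k − f(s_k)·(s_k − s_(k-1))/(f(s_k) − f(s_(k-1))).
f(s_0) = 0.463398, f(s_1) = -1.009129
s_2 = 0.696000 - (-1.009129)·(0.696000 - 1.350000)/(-1.009129 - (0.463398)) = 1.144189; f(s_2) = 0.054980
s_3 = 1.144189 - (0.054980)·(1.144189 - 0.696000)/(0.054980 - (-1.009129)) = 1.121032; f(s_3) = 0.006306

1.1210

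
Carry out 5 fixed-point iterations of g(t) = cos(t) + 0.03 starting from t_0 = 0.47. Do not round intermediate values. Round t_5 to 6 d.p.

t_1 = g(0.470000) = 0.921568
t_2 = g(0.921568) = 0.634572
t_3 = g(0.634572) = 0.835326
t_4 = g(0.835326) = 0.700936
t_5 = g(0.700936) = 0.794239

0.794239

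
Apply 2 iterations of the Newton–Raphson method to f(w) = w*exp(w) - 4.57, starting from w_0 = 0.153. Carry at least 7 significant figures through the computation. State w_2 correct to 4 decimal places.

f'(w) = (w+1)*exp(w)
w_0 = 0.153000: f = -4.391705, f' = 1.343620 → w_1 = 0.153000 - (-4.391705)/(1.343620) = 3.421563
w_1 = 3.421563: f = 100.188753, f' = 135.375977 → w_2 = 3.421563 - (100.188753)/(135.375977) = 2.681485

2.6815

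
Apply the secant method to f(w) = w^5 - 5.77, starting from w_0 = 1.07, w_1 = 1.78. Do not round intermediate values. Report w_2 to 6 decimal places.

Secant update: w_(k+1) = w_k − f(w_k)·(w_k − w_(k-1))/(f(w_k) − f(w_(k-1))).
f(w_0) = -4.367448, f(w_1) = 12.098990
w_2 = 1.780000 - (12.098990)·(1.780000 - 1.070000)/(12.098990 - (-4.367448)) = 1.258316; f(w_2) = -2.615373

1.258316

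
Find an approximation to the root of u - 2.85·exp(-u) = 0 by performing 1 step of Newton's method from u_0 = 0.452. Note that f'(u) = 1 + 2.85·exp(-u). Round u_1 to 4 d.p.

Newton update: u ← u − f(u)/f'(u).
u_0 = 0.452000: f = -1.361609, f' = 2.813609 → u_1 = 0.452000 - (-1.361609)/(2.813609) = 0.935937

0.9359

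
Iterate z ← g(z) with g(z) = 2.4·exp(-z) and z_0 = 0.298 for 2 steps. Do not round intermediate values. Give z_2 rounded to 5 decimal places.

0.40412

z_1 = g(0.298000) = 1.781523
z_2 = g(1.781523) = 0.404116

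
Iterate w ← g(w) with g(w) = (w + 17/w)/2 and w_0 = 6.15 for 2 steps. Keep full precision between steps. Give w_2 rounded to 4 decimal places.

4.1356

w_1 = g(6.150000) = 4.457114
w_2 = g(4.457114) = 4.135621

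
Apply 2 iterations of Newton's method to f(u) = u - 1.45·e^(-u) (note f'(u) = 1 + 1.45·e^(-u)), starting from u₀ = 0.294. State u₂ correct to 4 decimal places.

Newton update: u ← u − f(u)/f'(u).
u_0 = 0.294000: f = -0.786651, f' = 2.080651 → u_1 = 0.294000 - (-0.786651)/(2.080651) = 0.672079
u_1 = 0.672079: f = -0.068357, f' = 1.740436 → u_2 = 0.672079 - (-0.068357)/(1.740436) = 0.711355

0.7114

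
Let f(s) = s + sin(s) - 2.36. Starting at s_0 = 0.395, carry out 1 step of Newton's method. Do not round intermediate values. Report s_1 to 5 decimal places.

f'(s) = 1 + cos(s)
s_0 = 0.395000: f = -1.580192, f' = 1.922997 → s_1 = 0.395000 - (-1.580192)/(1.922997) = 1.216734

1.21673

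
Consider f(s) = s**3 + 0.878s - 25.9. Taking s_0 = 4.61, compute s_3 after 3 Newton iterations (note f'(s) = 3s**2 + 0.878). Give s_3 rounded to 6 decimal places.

2.862329

s_0 = 4.610000: f = 76.119761, f' = 64.634300 → s_1 = 4.610000 - (76.119761)/(64.634300) = 3.432301
s_1 = 3.432301: f = 17.548429, f' = 36.220067 → s_2 = 3.432301 - (17.548429)/(36.220067) = 2.947806
s_2 = 2.947806: f = 2.303316, f' = 26.946684 → s_3 = 2.947806 - (2.303316)/(26.946684) = 2.862329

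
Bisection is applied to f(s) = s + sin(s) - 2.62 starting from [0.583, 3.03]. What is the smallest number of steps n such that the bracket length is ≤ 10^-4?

Initial width b − a = 3.03 − 0.583 = 2.447000.
After n steps the width is (b−a)/2^n; need (b−a)/2^n ≤ 10^-4.
So n ≥ log₂(2.447000/10^-4) = log₂(24470.0000) ≈ 14.5787.
Hence n = 15.

15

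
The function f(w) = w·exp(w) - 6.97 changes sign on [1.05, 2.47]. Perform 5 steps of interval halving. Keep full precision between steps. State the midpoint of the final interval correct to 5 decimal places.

f(1.050000) = -3.969466, f(2.470000) = 22.231444 (opposite signs)
step 1: m = 1.760000, f(m) = 3.259890 > 0 → root in [1.050000, 1.760000]
step 2: m = 1.405000, f(m) = -1.243885 < 0 → root in [1.405000, 1.760000]
step 3: m = 1.582500, f(m) = 0.732199 > 0 → root in [1.405000, 1.582500]
step 4: m = 1.493750, f(m) = -0.317187 < 0 → root in [1.493750, 1.582500]
step 5: m = 1.538125, f(m) = 0.191283 > 0 → root in [1.493750, 1.538125]
Midpoint of [1.493750, 1.538125] = 1.515938

1.51594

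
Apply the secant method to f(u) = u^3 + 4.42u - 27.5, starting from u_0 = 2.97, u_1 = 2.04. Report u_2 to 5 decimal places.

2.46596

Secant update: u_(k+1) = u_k − f(u_k)·(u_k − u_(k-1))/(f(u_k) − f(u_(k-1))).
f(u_0) = 11.825473, f(u_1) = -9.993536
u_2 = 2.040000 - (-9.993536)·(2.040000 - 2.970000)/(-9.993536 - (11.825473)) = 2.465958; f(u_2) = -1.605094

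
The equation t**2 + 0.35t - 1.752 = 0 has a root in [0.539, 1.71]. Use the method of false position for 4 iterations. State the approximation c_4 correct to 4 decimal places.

1.1595

f(0.539000) = -1.272829, f(1.710000) = 1.770600
step 1: c = 1.028738, f(c) = -0.333640 < 0 → new bracket [1.028738, 1.710000]
step 2: c = 1.136756, f(c) = -0.061921 < 0 → new bracket [1.136756, 1.710000]
step 3: c = 1.156126, f(c) = -0.010728 < 0 → new bracket [1.156126, 1.710000]
step 4: c = 1.159462, f(c) = -0.001837 < 0 → new bracket [1.159462, 1.710000]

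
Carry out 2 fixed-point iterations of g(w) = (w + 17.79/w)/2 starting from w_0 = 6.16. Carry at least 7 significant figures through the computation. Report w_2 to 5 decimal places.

w_1 = g(6.160000) = 4.523994
w_2 = g(4.523994) = 4.228180

4.22818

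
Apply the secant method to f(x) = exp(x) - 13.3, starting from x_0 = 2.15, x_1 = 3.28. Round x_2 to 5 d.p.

2.44616

f(x_0) = -4.715142, f(x_1) = 13.275773
x_2 = 3.280000 - (13.275773)·(3.280000 - 2.150000)/(13.275773 - (-4.715142)) = 2.446156; f(x_2) = -1.756118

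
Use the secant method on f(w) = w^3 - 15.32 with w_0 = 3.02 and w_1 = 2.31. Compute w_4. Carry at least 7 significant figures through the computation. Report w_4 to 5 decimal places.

2.48359

Secant update: w_(k+1) = w_k − f(w_k)·(w_k − w_(k-1))/(f(w_k) − f(w_(k-1))).
f(w_0) = 12.223608, f(w_1) = -2.993609
w_2 = 2.310000 - (-2.993609)·(2.310000 - 3.020000)/(-2.993609 - (12.223608)) = 2.449675; f(w_2) = -0.619729
w_3 = 2.449675 - (-0.619729)·(2.449675 - 2.310000)/(-0.619729 - (-2.993609)) = 2.486139; f(w_3) = 0.046538
w_4 = 2.486139 - (0.046538)·(2.486139 - 2.449675)/(0.046538 - (-0.619729)) = 2.483592; f(w_4) = -0.000641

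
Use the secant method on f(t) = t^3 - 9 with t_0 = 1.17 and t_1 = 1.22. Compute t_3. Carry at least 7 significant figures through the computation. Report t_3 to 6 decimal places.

Secant update: t_(k+1) = t_k − f(t_k)·(t_k − t_(k-1))/(f(t_k) − f(t_(k-1))).
f(t_0) = -7.398387, f(t_1) = -7.184152
t_2 = 1.220000 - (-7.184152)·(1.220000 - 1.170000)/(-7.184152 - (-7.398387)) = 2.896699; f(t_2) = 15.305809
t_3 = 2.896699 - (15.305809)·(2.896699 - 1.220000)/(15.305809 - (-7.184152)) = 1.755602; f(t_3) = -3.588995

1.755602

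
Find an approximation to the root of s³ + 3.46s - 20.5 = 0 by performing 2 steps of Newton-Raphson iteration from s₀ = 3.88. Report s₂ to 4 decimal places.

f'(s) = 3s² + 3.46
s_0 = 3.880000: f = 51.335872, f' = 48.623200 → s_1 = 3.880000 - (51.335872)/(48.623200) = 2.824210
s_1 = 2.824210: f = 11.798133, f' = 27.388492 → s_2 = 2.824210 - (11.798133)/(27.388492) = 2.393441

2.3934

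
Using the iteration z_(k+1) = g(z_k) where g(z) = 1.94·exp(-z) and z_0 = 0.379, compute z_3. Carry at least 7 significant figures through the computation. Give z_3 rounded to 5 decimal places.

1.16019

z_1 = g(0.379000) = 1.328018
z_2 = g(1.328018) = 0.514104
z_3 = g(0.514104) = 1.160191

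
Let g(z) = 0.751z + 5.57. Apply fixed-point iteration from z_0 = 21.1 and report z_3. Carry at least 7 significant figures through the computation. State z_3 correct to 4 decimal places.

z_1 = g(21.100000) = 21.416100
z_2 = g(21.416100) = 21.653491
z_3 = g(21.653491) = 21.831772

21.8318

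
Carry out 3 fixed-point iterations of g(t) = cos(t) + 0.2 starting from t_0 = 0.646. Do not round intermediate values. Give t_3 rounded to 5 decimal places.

0.93741

t_1 = g(0.646000) = 0.998498
t_2 = g(0.998498) = 0.741565
t_3 = g(0.741565) = 0.937412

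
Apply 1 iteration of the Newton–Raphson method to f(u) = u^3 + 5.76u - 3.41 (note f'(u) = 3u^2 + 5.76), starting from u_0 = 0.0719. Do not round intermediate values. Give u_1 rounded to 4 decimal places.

0.5906

Newton update: u ← u − f(u)/f'(u).
u_0 = 0.071900: f = -2.995484, f' = 5.775509 → u_1 = 0.071900 - (-2.995484)/(5.775509) = 0.590553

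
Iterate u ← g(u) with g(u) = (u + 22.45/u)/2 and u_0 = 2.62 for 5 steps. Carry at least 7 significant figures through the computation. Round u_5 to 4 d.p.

u_1 = g(2.620000) = 5.594351
u_2 = g(5.594351) = 4.803664
u_3 = g(4.803664) = 4.738590
u_4 = g(4.738590) = 4.738143
u_5 = g(4.738143) = 4.738143

4.7381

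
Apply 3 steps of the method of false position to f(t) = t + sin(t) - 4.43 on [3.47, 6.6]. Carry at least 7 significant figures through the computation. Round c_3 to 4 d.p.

f(3.470000) = -1.282536, f(6.600000) = 2.481541
step 1: c = 4.536486, f(c) = -0.878083 < 0 → new bracket [4.536486, 6.600000]
step 2: c = 5.075813, f(c) = -0.288872 < 0 → new bracket [5.075813, 6.600000]
step 3: c = 5.234741, f(c) = -0.061908 < 0 → new bracket [5.234741, 6.600000]

5.2347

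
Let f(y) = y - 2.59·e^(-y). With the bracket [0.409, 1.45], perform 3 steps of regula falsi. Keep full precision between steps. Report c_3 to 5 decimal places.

0.97739

False-position update: c = (a·f(b) − b·f(a))/(f(b) − f(a)); replace the endpoint whose sign matches f(c).
f(0.409000) = -1.311574, f(1.450000) = 0.842463
step 1: c = 1.042856, f(c) = 0.130018 > 0 → new bracket [0.409000, 1.042856]
step 2: c = 0.985688, f(c) = 0.019145 > 0 → new bracket [0.409000, 0.985688]
step 3: c = 0.977391, f(c) = 0.002796 > 0 → new bracket [0.409000, 0.977391]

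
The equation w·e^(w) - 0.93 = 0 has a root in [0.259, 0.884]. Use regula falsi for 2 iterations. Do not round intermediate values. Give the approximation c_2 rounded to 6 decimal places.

0.521778

f(0.259000) = -0.594431, f(0.884000) = 1.209777
step 1: c = 0.464918, f(c) = -0.189904 < 0 → new bracket [0.464918, 0.884000]
step 2: c = 0.521778, f(c) = -0.050794 < 0 → new bracket [0.521778, 0.884000]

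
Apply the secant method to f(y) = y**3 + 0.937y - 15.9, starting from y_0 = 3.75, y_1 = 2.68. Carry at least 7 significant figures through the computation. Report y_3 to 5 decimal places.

f(y_0) = 40.348125, f(y_1) = 5.859992
y_2 = 2.680000 - (5.859992)·(2.680000 - 3.750000)/(5.859992 - (40.348125)) = 2.498193; f(y_2) = 2.031946
y_3 = 2.498193 - (2.031946)·(2.498193 - 2.680000)/(2.031946 - (5.859992)) = 2.401689; f(y_3) = 0.203582

2.40169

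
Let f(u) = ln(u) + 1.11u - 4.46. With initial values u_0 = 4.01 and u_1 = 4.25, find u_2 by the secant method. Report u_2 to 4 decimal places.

Secant update: u_(k+1) = u_k − f(u_k)·(u_k − u_(k-1))/(f(u_k) − f(u_(k-1))).
f(u_0) = 1.379891, f(u_1) = 1.704419
u_2 = 4.250000 - (1.704419)·(4.250000 - 4.010000)/(1.704419 - (1.379891)) = 2.989521; f(u_2) = -0.046519

2.9895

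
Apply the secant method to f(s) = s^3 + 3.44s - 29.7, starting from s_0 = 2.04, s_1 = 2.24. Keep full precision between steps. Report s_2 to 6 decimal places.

2.865697

f(s_0) = -14.192736, f(s_1) = -10.754976
s_2 = 2.240000 - (-10.754976)·(2.240000 - 2.040000)/(-10.754976 - (-14.192736)) = 2.865697; f(s_2) = 3.691722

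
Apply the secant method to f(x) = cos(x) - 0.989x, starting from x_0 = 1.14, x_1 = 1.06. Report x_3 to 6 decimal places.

0.745043

Secant update: x_(k+1) = x_k − f(x_k)·(x_k − x_(k-1))/(f(x_k) − f(x_(k-1))).
f(x_0) = -0.709865, f(x_1) = -0.559468
x_2 = 1.060000 - (-0.559468)·(1.060000 - 1.140000)/(-0.559468 - (-0.709865)) = 0.762406; f(x_2) = -0.030843
x_3 = 0.762406 - (-0.030843)·(0.762406 - 1.060000)/(-0.030843 - (-0.559468)) = 0.745043; f(x_3) = -0.001788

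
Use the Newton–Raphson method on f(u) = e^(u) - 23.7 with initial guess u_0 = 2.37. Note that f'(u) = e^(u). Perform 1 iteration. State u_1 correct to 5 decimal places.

u_0 = 2.370000: f = -13.002608, f' = 10.697392 → u_1 = 2.370000 - (-13.002608)/(10.697392) = 3.585493

3.58549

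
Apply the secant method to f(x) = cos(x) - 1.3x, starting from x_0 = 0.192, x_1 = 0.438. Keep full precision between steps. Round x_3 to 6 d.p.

Secant update: x_(k+1) = x_k − f(x_k)·(x_k − x_(k-1))/(f(x_k) − f(x_(k-1))).
f(x_0) = 0.732025, f(x_1) = 0.336202
x_2 = 0.438000 - (0.336202)·(0.438000 - 0.192000)/(0.336202 - (0.732025)) = 0.646946; f(x_2) = -0.043102
x_3 = 0.646946 - (-0.043102)·(0.646946 - 0.438000)/(-0.043102 - (0.336202)) = 0.623203; f(x_3) = 0.001850

0.623203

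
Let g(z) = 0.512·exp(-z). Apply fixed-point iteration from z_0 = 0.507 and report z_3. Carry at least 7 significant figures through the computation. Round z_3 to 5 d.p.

z_1 = g(0.507000) = 0.308377
z_2 = g(0.308377) = 0.376135
z_3 = g(0.376135) = 0.351493

0.35149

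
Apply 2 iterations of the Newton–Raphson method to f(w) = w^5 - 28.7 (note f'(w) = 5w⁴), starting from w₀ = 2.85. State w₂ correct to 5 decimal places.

2.07646

Newton update: w ← w − f(w)/f'(w).
w_0 = 2.850000: f = 159.328768, f' = 329.875031 → w_1 = 2.850000 - (159.328768)/(329.875031) = 2.367003
w_1 = 2.367003: f = 45.600839, f' = 156.951322 → w_2 = 2.367003 - (45.600839)/(156.951322) = 2.076461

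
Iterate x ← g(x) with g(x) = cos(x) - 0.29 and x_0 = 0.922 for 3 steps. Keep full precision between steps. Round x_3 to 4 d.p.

0.4994

x_1 = g(0.922000) = 0.314228
x_2 = g(0.314228) = 0.661035
x_3 = g(0.661035) = 0.499357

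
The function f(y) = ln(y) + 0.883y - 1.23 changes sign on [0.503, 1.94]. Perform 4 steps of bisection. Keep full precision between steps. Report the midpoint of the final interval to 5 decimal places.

f(0.503000) = -1.473016, f(1.940000) = 1.145708 (opposite signs)
step 1: m = 1.221500, f(m) = 0.048664 > 0 → root in [0.503000, 1.221500]
step 2: m = 0.862250, f(m) = -0.616843 < 0 → root in [0.862250, 1.221500]
step 3: m = 1.041875, f(m) = -0.269002 < 0 → root in [1.041875, 1.221500]
step 4: m = 1.131687, f(m) = -0.107010 < 0 → root in [1.131687, 1.221500]
Midpoint of [1.131687, 1.221500] = 1.176594

1.17659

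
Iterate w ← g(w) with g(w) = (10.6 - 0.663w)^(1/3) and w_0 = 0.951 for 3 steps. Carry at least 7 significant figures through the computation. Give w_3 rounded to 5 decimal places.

2.09630

w_1 = g(0.951000) = 2.152241
w_2 = g(2.152241) = 2.093332
w_3 = g(2.093332) = 2.096299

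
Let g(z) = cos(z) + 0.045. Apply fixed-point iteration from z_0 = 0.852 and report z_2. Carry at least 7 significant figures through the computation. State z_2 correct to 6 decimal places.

0.807596

z_1 = g(0.852000) = 0.703479
z_2 = g(0.703479) = 0.807596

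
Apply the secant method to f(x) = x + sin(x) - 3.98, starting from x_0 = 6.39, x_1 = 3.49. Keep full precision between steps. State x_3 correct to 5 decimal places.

f(x_0) = 2.516612, f(x_1) = -0.831401
x_2 = 3.490000 - (-0.831401)·(3.490000 - 6.390000)/(-0.831401 - (2.516612)) = 4.210148; f(x_2) = -0.646358
x_3 = 4.210148 - (-0.646358)·(4.210148 - 3.490000)/(-0.646358 - (-0.831401)) = 6.725633; f(x_3) = 3.173786

6.72563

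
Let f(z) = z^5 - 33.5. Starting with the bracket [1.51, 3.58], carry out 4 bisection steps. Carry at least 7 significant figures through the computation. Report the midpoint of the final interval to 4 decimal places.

f(1.510000) = -25.649727, f(3.580000) = 554.551190 (opposite signs)
step 1: m = 2.545000, f(m) = 73.267466 > 0 → root in [1.510000, 2.545000]
step 2: m = 2.027500, f(m) = 0.761338 > 0 → root in [1.510000, 2.027500]
step 3: m = 1.768750, f(m) = -16.188597 < 0 → root in [1.768750, 2.027500]
step 4: m = 1.898125, f(m) = -8.860945 < 0 → root in [1.898125, 2.027500]
Midpoint of [1.898125, 2.027500] = 1.962812

1.9628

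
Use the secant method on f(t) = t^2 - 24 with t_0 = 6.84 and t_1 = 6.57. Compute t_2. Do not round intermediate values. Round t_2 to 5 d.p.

f(t_0) = 22.785600, f(t_1) = 19.164900
t_2 = 6.570000 - (19.164900)·(6.570000 - 6.840000)/(19.164900 - (22.785600)) = 5.140850; f(t_2) = 2.428340

5.14085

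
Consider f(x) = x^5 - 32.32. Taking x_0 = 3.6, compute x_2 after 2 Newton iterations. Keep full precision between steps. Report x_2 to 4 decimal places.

2.4239

f'(x) = 5x^4
x_0 = 3.600000: f = 572.341760, f' = 839.808000 → x_1 = 3.600000 - (572.341760)/(839.808000) = 2.918485
x_1 = 2.918485: f = 179.412399, f' = 362.743683 → x_2 = 2.918485 - (179.412399)/(362.743683) = 2.423887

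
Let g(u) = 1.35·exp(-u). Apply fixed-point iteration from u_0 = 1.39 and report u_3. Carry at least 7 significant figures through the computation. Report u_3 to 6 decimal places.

0.514585

u_1 = g(1.390000) = 0.336252
u_2 = g(0.336252) = 0.964498
u_3 = g(0.964498) = 0.514585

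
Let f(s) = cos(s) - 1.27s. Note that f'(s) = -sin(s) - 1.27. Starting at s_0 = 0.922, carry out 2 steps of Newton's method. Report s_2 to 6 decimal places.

0.634299

s_0 = 0.922000: f = -0.566712, f' = -2.066812 → s_1 = 0.922000 - (-0.566712)/(-2.066812) = 0.647804
s_1 = 0.647804: f = -0.025300, f' = -1.873436 → s_2 = 0.647804 - (-0.025300)/(-1.873436) = 0.634299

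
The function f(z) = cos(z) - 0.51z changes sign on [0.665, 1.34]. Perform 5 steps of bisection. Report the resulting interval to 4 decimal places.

[1.0025, 1.0236]

f(0.665000) = 0.447767, f(1.340000) = -0.454647 (opposite signs)
step 1: m = 1.002500, f(m) = 0.026922 > 0 → root in [1.002500, 1.340000]
step 2: m = 1.171250, f(m) = -0.208337 < 0 → root in [1.002500, 1.171250]
step 3: m = 1.086875, f(m) = -0.089052 < 0 → root in [1.002500, 1.086875]
step 4: m = 1.044687, f(m) = -0.030618 < 0 → root in [1.002500, 1.044687]
step 5: m = 1.023594, f(m) = -0.001732 < 0 → root in [1.002500, 1.023594]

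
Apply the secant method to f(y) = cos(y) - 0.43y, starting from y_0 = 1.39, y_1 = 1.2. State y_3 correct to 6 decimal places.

1.085354

Secant update: y_(k+1) = y_k − f(y_k)·(y_k − y_(k-1))/(f(y_k) − f(y_(k-1))).
f(y_0) = -0.417887, f(y_1) = -0.153642
y_2 = 1.200000 - (-0.153642)·(1.200000 - 1.390000)/(-0.153642 - (-0.417887)) = 1.089527; f(y_2) = -0.005591
y_3 = 1.089527 - (-0.005591)·(1.089527 - 1.200000)/(-0.005591 - (-0.153642)) = 1.085354; f(y_3) = -0.000103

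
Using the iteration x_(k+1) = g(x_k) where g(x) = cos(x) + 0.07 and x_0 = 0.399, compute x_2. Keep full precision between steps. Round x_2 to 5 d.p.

0.61748

x_1 = g(0.399000) = 0.991450
x_2 = g(0.991450) = 0.617477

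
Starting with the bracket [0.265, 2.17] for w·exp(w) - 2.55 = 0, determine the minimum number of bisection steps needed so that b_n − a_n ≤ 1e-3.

11

Initial width b − a = 2.17 − 0.265 = 1.905000.
After n steps the width is (b−a)/2^n; need (b−a)/2^n ≤ 1e-3.
So n ≥ log₂(1.905000/1e-3) = log₂(1905.0000) ≈ 10.8956.
Hence n = 11.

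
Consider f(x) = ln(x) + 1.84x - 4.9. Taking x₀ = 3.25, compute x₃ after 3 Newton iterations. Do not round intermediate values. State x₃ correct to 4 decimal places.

Newton update: x ← x − f(x)/f'(x).
f'(x) = 1/x + 1.84
x_0 = 3.250000: f = 2.258655, f' = 2.147692 → x_1 = 3.250000 - (2.258655)/(2.147692) = 2.198334
x_1 = 2.198334: f = -0.067366, f' = 2.294890 → x_2 = 2.198334 - (-0.067366)/(2.294890) = 2.227689
x_2 = 2.227689: f = -0.000088, f' = 2.288896 → x_3 = 2.227689 - (-0.000088)/(2.288896) = 2.227727

2.2277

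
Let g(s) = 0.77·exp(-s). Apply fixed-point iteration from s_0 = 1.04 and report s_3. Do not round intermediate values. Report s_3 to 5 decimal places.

0.42831

s_1 = g(1.040000) = 0.272160
s_2 = g(0.272160) = 0.586534
s_3 = g(0.586534) = 0.428314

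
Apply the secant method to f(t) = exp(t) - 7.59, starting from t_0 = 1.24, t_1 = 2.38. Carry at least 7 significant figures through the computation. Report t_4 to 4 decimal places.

2.0287

f(t_0) = -4.134387, f(t_1) = 3.214903
t_2 = 2.380000 - (3.214903)·(2.380000 - 1.240000)/(3.214903 - (-4.134387)) = 1.881314; f(t_2) = -1.027880
t_3 = 1.881314 - (-1.027880)·(1.881314 - 2.380000)/(-1.027880 - (3.214903)) = 2.002128; f(t_3) = -0.185202
t_4 = 2.002128 - (-0.185202)·(2.002128 - 1.881314)/(-0.185202 - (-1.027880)) = 2.028681; f(t_4) = 0.014046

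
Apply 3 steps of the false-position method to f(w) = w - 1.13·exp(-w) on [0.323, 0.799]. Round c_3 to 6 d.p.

0.612505

False-position update: c = (a·f(b) − b·f(a))/(f(b) − f(a)); replace the endpoint whose sign matches f(c).
f(0.323000) = -0.495090, f(0.799000) = 0.290750
step 1: c = 0.622887, f(c) = 0.016761 > 0 → new bracket [0.323000, 0.622887]
step 2: c = 0.613066, f(c) = 0.000960 > 0 → new bracket [0.323000, 0.613066]
step 3: c = 0.612505, f(c) = 0.000055 > 0 → new bracket [0.323000, 0.612505]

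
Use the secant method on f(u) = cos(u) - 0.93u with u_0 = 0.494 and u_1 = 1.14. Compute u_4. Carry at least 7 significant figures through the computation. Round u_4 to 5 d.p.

0.77112

f(u_0) = 0.421023, f(u_1) = -0.642605
u_2 = 1.140000 - (-0.642605)·(1.140000 - 0.494000)/(-0.642605 - (0.421023)) = 0.749711; f(u_2) = 0.034655
u_3 = 0.749711 - (0.034655)·(0.749711 - 1.140000)/(0.034655 - (-0.642605)) = 0.769682; f(u_3) = 0.002328
u_4 = 0.769682 - (0.002328)·(0.769682 - 0.749711)/(0.002328 - (0.034655)) = 0.771120; f(u_4) = -0.000011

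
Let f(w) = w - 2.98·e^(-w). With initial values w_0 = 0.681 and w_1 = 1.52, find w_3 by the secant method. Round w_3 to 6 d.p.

1.041416

f(w_0) = -0.827210, f(w_1) = 0.868239
w_2 = 1.520000 - (0.868239)·(1.520000 - 0.681000)/(0.868239 - (-0.827210)) = 1.090348; f(w_2) = 0.088772
w_3 = 1.090348 - (0.088772)·(1.090348 - 1.520000)/(0.088772 - (0.868239)) = 1.041416; f(w_3) = -0.010388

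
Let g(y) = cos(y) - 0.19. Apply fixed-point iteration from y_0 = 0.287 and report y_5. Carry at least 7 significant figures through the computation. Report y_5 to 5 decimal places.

0.64004

y_1 = g(0.287000) = 0.769097
y_2 = g(0.769097) = 0.528539
y_3 = g(0.528539) = 0.673545
y_4 = g(0.673545) = 0.591615
y_5 = g(0.591615) = 0.640041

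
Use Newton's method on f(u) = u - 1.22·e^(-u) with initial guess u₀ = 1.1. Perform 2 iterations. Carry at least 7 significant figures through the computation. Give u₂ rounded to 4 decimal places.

0.6418

f'(u) = 1 + 1.22·e^(-u)
u_0 = 1.100000: f = 0.693897, f' = 1.406103 → u_1 = 1.100000 - (0.693897)/(1.406103) = 0.606510
u_1 = 0.606510: f = -0.058695, f' = 1.665205 → u_2 = 0.606510 - (-0.058695)/(1.665205) = 0.641758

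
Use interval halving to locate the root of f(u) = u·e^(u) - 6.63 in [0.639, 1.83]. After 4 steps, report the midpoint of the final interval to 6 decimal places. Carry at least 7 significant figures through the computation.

f(0.639000) = -5.419360, f(1.830000) = 4.778013 (opposite signs)
step 1: m = 1.234500, f(m) = -2.387444 < 0 → root in [1.234500, 1.830000]
step 2: m = 1.532250, f(m) = 0.462141 > 0 → root in [1.234500, 1.532250]
step 3: m = 1.383375, f(m) = -1.112631 < 0 → root in [1.383375, 1.532250]
step 4: m = 1.457813, f(m) = -0.366435 < 0 → root in [1.457813, 1.532250]
Midpoint of [1.457813, 1.532250] = 1.495031

1.495031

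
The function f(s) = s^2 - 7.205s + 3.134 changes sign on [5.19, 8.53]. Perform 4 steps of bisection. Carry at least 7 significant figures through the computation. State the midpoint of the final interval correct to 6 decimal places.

f(5.190000) = -7.323850, f(8.530000) = 14.436250 (opposite signs)
step 1: m = 6.860000, f(m) = 0.767300 > 0 → root in [5.190000, 6.860000]
step 2: m = 6.025000, f(m) = -3.975500 < 0 → root in [6.025000, 6.860000]
step 3: m = 6.442500, f(m) = -1.778406 < 0 → root in [6.442500, 6.860000]
step 4: m = 6.651250, f(m) = -0.549130 < 0 → root in [6.651250, 6.860000]
Midpoint of [6.651250, 6.860000] = 6.755625

6.755625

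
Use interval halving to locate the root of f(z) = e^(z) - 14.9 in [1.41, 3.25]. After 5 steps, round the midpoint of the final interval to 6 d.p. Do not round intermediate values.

f(1.410000) = -10.804045, f(3.250000) = 10.890340 (opposite signs)
step 1: m = 2.330000, f(m) = -4.622058 < 0 → root in [2.330000, 3.250000]
step 2: m = 2.790000, f(m) = 1.381020 > 0 → root in [2.330000, 2.790000]
step 3: m = 2.560000, f(m) = -1.964183 < 0 → root in [2.560000, 2.790000]
step 4: m = 2.675000, f(m) = -0.387650 < 0 → root in [2.675000, 2.790000]
step 5: m = 2.732500, f(m) = 0.471267 > 0 → root in [2.675000, 2.732500]
Midpoint of [2.675000, 2.732500] = 2.703750

2.703750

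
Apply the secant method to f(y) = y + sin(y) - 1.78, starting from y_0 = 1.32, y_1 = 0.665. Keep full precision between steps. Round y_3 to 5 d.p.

0.96243

Secant update: y_(k+1) = y_k − f(y_k)·(y_k − y_(k-1))/(f(y_k) − f(y_(k-1))).
f(y_0) = 0.508715, f(y_1) = -0.497941
y_2 = 0.665000 - (-0.497941)·(0.665000 - 1.320000)/(-0.497941 - (0.508715)) = 0.988995; f(y_2) = 0.044469
y_3 = 0.988995 - (0.044469)·(0.988995 - 0.665000)/(0.044469 - (-0.497941)) = 0.962432; f(y_3) = 0.003017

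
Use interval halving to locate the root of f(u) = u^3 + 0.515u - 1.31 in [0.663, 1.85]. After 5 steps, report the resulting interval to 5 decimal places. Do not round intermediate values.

f(0.663000) = -0.677121, f(1.850000) = 5.974375 (opposite signs)
step 1: m = 1.256500, f(m) = 1.320850 > 0 → root in [0.663000, 1.256500]
step 2: m = 0.959750, f(m) = 0.068316 > 0 → root in [0.663000, 0.959750]
step 3: m = 0.811375, f(m) = -0.357990 < 0 → root in [0.811375, 0.959750]
step 4: m = 0.885563, f(m) = -0.159459 < 0 → root in [0.885563, 0.959750]
step 5: m = 0.922656, f(m) = -0.049380 < 0 → root in [0.922656, 0.959750]

[0.92266, 0.95975]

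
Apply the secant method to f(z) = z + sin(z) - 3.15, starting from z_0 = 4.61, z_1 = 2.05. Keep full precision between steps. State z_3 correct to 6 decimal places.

2.902737

f(z_0) = 0.465237, f(z_1) = -0.212638
z_2 = 2.050000 - (-0.212638)·(2.050000 - 4.610000)/(-0.212638 - (0.465237)) = 2.853028; f(z_2) = -0.012395
z_3 = 2.853028 - (-0.012395)·(2.853028 - 2.050000)/(-0.012395 - (-0.212638)) = 2.902737; f(z_3) = -0.010672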